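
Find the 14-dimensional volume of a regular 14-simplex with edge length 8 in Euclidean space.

For a regular n-simplex with edge a, V = (a^n / n!)·√((n+1)/2^n). With a=8, n=14: V ≈ 1.52647.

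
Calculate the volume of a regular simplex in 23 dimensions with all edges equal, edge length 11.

V = (11^23 / 23!) · √((23+1) / 2^23) ≈ 0.0585866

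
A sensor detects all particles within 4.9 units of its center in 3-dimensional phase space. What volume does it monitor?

Volume = π^{3/2}·(4.9)^3/Γ(5/2) ≈ 492.807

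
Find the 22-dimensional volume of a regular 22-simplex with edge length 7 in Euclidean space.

V_22 = √(23) · 7^22 / (22! · 2^(22/2)) ≈ 8.14562e-06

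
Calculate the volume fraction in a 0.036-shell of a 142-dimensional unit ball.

Shell fraction = 1 - (1-0.036)^142 ≈ 0.994518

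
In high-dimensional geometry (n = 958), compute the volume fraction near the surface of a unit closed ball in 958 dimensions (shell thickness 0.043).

1 - (1-0.043)^958 ≈ 1 - 5.172e-19 ≈ 100.000000%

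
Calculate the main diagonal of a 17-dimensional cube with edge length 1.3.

The space diagonal of an n-cube of side s is s√n. Here 1.3·√17 ≈ 5.36004.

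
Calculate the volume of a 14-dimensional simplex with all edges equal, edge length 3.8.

Volume = 3.8^14 · √(15/2^14) / 14! ≈ 4.54357e-05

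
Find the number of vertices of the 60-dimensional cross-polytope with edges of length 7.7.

An n-cross-polytope has 2n vertices; here n = 60, giving 120.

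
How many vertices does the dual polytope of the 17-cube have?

The 17-dimensional cross-polytope has 2n = 2·17 = 34 vertices.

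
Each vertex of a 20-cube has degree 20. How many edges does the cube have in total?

The 20-cube has n·2^(n-1) = 20·2^19 = 20·524288 = 10485760 edges.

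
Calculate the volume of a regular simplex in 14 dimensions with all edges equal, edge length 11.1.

V_14 = √(15) · 11.1^14 / (14! · 2^(14/2)) ≈ 149.606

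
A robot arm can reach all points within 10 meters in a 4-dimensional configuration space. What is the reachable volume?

Volume = π^{4/2}·(10)^4/Γ(3) = 5000·π^2 ≈ 49348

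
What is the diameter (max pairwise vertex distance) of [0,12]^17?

||(12,12,...,12)|| = √(17)·12 ≈ 49.4773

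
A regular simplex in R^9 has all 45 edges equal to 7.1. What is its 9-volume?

V = (7.1^9 / 9!) · √((9+1) / 2^9) ≈ 17.6574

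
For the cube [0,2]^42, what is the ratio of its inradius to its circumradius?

For an n-cube of any side s, the inradius is s/2 and the circumradius is s√n/2, so the ratio is 1/√42 ≈ 0.154303.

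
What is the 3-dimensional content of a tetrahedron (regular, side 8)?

Volume = (√2/12) · 8³ = 60.3398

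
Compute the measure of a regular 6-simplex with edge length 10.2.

For a regular n-simplex with edge a, V = (a^n / n!)·√((n+1)/2^n). With a=10.2, n=6: V ≈ 517.282.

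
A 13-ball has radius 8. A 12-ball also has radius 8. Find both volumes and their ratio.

V_13(8) ≈ 5.00623e+11. V_12(8) ≈ 9.17586e+10. Ratio V_13/V_12 ≈ 5.456.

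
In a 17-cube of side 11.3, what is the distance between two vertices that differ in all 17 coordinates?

The space diagonal of an n-cube of side s is s√n. Here 11.3·√17 ≈ 46.5911.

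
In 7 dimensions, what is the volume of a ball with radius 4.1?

Volume = π^{7/2}·(4.1)^7/Γ(9/2) ≈ 92016.8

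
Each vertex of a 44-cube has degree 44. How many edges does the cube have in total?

Number of 1-faces = C(44,1)·2^(44-1) = 44·8796093022208 = 387028092977152.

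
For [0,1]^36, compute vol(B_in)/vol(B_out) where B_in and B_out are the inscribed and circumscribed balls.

V_in/V_out = n^(-n/2) = 36^(-36/2) ≈ 9.69516e-29.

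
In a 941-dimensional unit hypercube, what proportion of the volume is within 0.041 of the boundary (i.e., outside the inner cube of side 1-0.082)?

Shell fraction = 1 - (1-0.082)^941 ≈ 1 - 1.084e-35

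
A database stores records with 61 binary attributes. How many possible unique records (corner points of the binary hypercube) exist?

An n-cube has 2^n vertices; for n = 61 that is 2^61 = 2305843009213693952.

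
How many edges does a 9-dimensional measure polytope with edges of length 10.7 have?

An n-cube has n·2^(n-1) edges. With n = 9: 9·256 = 2304.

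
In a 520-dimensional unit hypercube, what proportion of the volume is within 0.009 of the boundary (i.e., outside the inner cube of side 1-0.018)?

Shell fraction = 1 - (1-0.018)^520 ≈ 0.999921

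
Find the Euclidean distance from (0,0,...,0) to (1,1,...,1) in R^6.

Diagonal = √6 · 1 ≈ 2.44949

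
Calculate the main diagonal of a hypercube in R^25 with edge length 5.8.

The space diagonal of an n-cube of side s is s√n. Here 5.8·√25 = 29.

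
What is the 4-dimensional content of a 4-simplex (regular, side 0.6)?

Volume = 0.6^4 · √(5/2^4) / 4! ≈ 0.00301869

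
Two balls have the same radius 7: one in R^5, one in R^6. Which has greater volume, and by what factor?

V_5(7) ≈ 88468.5, V_6(7) ≈ 607976. The 6-ball is larger by a factor of 6.872.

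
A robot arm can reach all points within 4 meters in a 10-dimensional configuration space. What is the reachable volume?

Volume = π^{10/2}·(4)^10/Γ(6) = 131072·π^5/15 ≈ 2.67404e+06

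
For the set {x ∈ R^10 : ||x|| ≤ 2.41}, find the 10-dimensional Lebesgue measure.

V_10(2.41) = π^(10/2) · (2.41)^10 / Γ(10/2 + 1) ≈ 16855.4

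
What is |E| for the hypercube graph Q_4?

An n-cube has n·2^(n-1) edges. With n = 4: 4·8 = 32.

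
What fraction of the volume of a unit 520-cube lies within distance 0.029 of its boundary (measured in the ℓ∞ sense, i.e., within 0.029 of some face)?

1 - (1 - 2·0.029)^520 = 1 - 0.942^520 ≈ 1 - 3.21e-14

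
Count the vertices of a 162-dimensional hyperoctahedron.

Number of vertices = 2n = 324.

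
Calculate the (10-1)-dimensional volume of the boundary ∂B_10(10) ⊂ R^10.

The surface area of an n-ball is 2π^(n/2) r^(n-1) / Γ(n/2). For n=10, r=10: 250000000·π^5/3 ≈ 2.55016e+10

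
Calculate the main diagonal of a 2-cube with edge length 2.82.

d = √(2.82² + 2.82² + ... + 2.82²) [2 terms] = √(2·2.82²) = 2.82√2 ≈ 3.98808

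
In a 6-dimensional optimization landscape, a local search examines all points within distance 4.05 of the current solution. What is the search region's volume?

The n-ball volume is π^(n/2)·r^n/Γ(n/2+1). With n=6, r=4.05: V ≈ 22804.9.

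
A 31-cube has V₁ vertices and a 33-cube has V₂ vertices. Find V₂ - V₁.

V₁ = 2^31 = 2147483648. V₂ = 2^33 = 8589934592. V₂ - V₁ = 6442450944.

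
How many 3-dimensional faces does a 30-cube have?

Number of 3-faces = C(30,3) · 2^(30-3) = 4060 · 134217728 = 544923975680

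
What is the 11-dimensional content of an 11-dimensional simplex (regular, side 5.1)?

For a regular n-simplex with edge a, V = (a^n / n!)·√((n+1)/2^n). With a=5.1, n=11: V ≈ 0.116424.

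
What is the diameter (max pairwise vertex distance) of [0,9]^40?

||(9,9,...,9)|| = √(40)·9 ≈ 56.921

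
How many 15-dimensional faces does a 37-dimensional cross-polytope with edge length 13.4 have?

An n-cross-polytope has 2^(k+1)·C(n,k+1) k-faces. Here 2^16·C(37,16) = 65536·12875774670 = 843826768773120.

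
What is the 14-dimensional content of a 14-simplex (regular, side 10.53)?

V = (10.53^14 / 14!) · √((14+1) / 2^14) ≈ 71.5195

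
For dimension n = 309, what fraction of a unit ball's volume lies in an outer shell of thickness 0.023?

1 - (1-0.023)^309 ≈ 0.999246 ≈ 99.92%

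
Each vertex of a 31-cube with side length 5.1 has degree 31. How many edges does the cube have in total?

Each of the 2^31 = 2147483648 vertices has degree 31; total edges = 31·2^31/2 = 33285996544.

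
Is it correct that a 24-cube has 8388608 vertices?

False. The 24-cube has 2^24 = 16777216 vertices.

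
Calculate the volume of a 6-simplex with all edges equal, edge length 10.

For a regular n-simplex with edge a, V = (a^n / n!)·√((n+1)/2^n). With a=10, n=6: V ≈ 459.332.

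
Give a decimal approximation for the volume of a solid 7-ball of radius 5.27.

Volume = π^{7/2}·(5.27)^7/Γ(9/2) ≈ 533402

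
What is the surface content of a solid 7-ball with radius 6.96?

S = n·V_n(r)/r = 7·V_7(6.96)/6.96 (volume-to-surface relation), giving 3.75953e+06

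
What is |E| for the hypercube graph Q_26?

Each of the 2^26 = 67108864 vertices has degree 26; total edges = 26·2^26/2 = 872415232.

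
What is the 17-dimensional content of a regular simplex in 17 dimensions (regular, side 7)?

For a regular n-simplex with edge a, V = (a^n / n!)·√((n+1)/2^n). With a=7, n=17: V ≈ 0.00766442.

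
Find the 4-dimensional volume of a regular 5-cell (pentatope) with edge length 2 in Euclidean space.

V = (2^4 / 4!) · √((4+1) / 2^4) ≈ 0.372678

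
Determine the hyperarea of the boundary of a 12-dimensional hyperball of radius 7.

S_12(7) = 2·π^(12/2)·(7)^11 / Γ(12/2) = 1977326743·π^6/60 ≈ 3.1683e+10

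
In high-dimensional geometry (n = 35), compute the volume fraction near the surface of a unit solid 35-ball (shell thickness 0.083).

1 - (1-0.083)^35 ≈ 0.951813 ≈ 95.18%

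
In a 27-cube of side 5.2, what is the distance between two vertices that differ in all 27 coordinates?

||(5.2,5.2,...,5.2)|| = √(27)·5.2 ≈ 27.02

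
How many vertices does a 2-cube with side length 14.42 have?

An n-cube has 2^n vertices; for n = 2 that is 2^2 = 4.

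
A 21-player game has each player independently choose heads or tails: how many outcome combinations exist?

Number of vertices = 2^21 = 2097152.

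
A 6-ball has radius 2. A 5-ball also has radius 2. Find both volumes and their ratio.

V_6(2) ≈ 330.734. V_5(2) ≈ 168.441. Ratio V_6/V_5 ≈ 1.963.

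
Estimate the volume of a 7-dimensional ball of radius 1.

V = 16·π^3/105 ≈ 4.72477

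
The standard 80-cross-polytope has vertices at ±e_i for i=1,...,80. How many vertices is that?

An n-cross-polytope has 2n vertices; here n = 80, giving 160.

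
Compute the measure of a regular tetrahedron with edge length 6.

Volume = (√2/12) · 6³ = 25.4558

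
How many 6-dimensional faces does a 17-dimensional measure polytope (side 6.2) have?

An n-cube has C(n,k)·2^(n-k) k-faces. Here C(17,6)·2^11 = 12376·2048 = 25346048.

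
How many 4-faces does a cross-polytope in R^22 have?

Each 4-face is the convex hull of 5 vertices, one chosen as ±e_i from each of 5 distinct axes: 2^5·C(22,5) = 842688.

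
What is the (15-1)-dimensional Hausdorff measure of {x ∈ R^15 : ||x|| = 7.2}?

The surface area of an n-ball is 2π^(n/2) r^(n-1) / Γ(n/2). For n=15, r=7.2: 5.75673e+12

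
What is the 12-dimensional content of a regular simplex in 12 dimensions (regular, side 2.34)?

For a regular n-simplex with edge a, V = (a^n / n!)·√((n+1)/2^n). With a=2.34, n=12: V ≈ 3.1699e-06.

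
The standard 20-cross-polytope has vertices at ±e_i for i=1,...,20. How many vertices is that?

The 20-dimensional cross-polytope has 2n = 2·20 = 40 vertices.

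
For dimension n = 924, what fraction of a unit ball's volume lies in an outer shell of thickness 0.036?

1 - (1-0.036)^924 ≈ 1 - 1.937e-15 ≈ (100 - 1.89e-13)%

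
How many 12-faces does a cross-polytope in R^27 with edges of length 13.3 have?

Number of 12-faces = 2^(12+1) · C(27,12+1) = 8192 · 20058300 = 164317593600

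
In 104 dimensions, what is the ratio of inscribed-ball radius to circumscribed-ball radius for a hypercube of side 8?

r_in / r_out = (8/2) / (8√104/2) = 1/√104 ≈ 0.0980581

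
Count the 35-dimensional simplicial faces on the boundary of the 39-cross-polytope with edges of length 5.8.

Each 35-face is the convex hull of 36 vertices, one chosen as ±e_i from each of 36 distinct axes: 2^36·C(39,36) = 628027297890304.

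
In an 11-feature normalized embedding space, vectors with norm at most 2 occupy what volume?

Volume = π^{11/2}·(2)^11/Γ(13/2) = 131072·π^5/10395 ≈ 3858.64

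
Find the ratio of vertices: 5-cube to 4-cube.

The 5-cube has 2^5 = 32 vertices. The 4-cube has 2^4 = 16 vertices. Ratio: 32/16 = 2.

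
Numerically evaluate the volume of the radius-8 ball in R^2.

V = 64·π ≈ 201.062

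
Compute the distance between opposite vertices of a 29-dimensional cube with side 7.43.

d = √(7.43² + 7.43² + ... + 7.43²) [29 terms] = √(29·7.43²) = 7.43√29 ≈ 40.0118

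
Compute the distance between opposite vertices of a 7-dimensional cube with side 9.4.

Diagonal = √7 · 9.4 ≈ 24.8701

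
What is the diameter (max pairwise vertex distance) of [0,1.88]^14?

Diagonal = √14 · 1.88 ≈ 7.03432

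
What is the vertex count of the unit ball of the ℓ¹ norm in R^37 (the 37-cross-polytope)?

An n-cross-polytope has 2n vertices; here n = 37, giving 74.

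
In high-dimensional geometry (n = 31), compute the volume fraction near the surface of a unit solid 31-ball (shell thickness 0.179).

1 - (1-0.179)^31 ≈ 0.997789 ≈ 99.78%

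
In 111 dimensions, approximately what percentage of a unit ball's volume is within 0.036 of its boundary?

1 - (1-0.036)^111 ≈ 0.982918 ≈ 98.29%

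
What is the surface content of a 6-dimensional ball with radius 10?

S_6(10) = 2·π^(6/2)·(10)^5 / Γ(6/2) = 100000·π^3 ≈ 3.10063e+06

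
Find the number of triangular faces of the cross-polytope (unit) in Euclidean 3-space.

An n-cross-polytope has 2^(k+1)·C(n,k+1) k-faces. Here 2^3·C(3,3) = 8·1 = 8.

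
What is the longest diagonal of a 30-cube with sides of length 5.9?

Diagonal = √30 · 5.9 ≈ 32.3156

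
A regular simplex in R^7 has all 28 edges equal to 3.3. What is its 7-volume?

For a regular n-simplex with edge a, V = (a^n / n!)·√((n+1)/2^n). With a=3.3, n=7: V ≈ 0.211401.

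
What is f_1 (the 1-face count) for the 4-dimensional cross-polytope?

f_1(4-orthoplex) = 2^2 · (4 choose 2) = 24.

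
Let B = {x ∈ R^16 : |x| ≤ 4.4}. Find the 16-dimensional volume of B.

Volume = π^{16/2}·(4.4)^16/Γ(9) ≈ 4.64431e+09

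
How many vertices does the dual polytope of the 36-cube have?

The vertices are ±e_1, ..., ±e_36, so there are 2·36 = 72.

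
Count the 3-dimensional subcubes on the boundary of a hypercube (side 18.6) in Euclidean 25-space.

Number of 3-faces = C(25,3) · 2^(25-3) = 2300 · 4194304 = 9646899200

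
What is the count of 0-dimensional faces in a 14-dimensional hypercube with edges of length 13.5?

An n-cube has C(n,k)·2^(n-k) k-faces. Here C(14,0)·2^14 = 1·16384 = 16384.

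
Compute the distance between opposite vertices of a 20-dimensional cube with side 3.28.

Diagonal = √20 · 3.28 ≈ 14.6686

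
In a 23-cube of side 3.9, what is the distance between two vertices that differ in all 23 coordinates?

||(3.9,3.9,...,3.9)|| = √(23)·3.9 ≈ 18.7037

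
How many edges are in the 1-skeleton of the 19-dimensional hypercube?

Number of 1-faces = C(19,1)·2^(19-1) = 19·262144 = 4980736.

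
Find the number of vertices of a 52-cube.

Each vertex is a binary string of length 52, so there are 2^52 = 4503599627370496.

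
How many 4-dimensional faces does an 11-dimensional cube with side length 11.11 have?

Number of 4-faces = C(11,4) · 2^(11-4) = 330 · 128 = 42240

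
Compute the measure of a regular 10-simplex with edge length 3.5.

For a regular n-simplex with edge a, V = (a^n / n!)·√((n+1)/2^n). With a=3.5, n=10: V ≈ 0.00787887.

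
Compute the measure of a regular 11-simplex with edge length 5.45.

For a regular n-simplex with edge a, V = (a^n / n!)·√((n+1)/2^n). With a=5.45, n=11: V ≈ 0.241619.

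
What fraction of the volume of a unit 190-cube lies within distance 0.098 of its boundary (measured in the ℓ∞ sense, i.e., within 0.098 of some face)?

Shell fraction = 1 - (1-0.196)^190 ≈ 1 - 9.969e-19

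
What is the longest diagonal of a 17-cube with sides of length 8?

||(8,8,...,8)|| = √(17)·8 ≈ 32.9848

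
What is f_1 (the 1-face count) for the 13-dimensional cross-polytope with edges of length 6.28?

An n-cross-polytope has 2^(k+1)·C(n,k+1) k-faces. Here 2^2·C(13,2) = 4·78 = 312.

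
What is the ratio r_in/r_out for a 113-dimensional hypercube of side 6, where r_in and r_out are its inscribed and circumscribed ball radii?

r_in = 6/2 (half the side); r_out = 6√113/2 (half the diagonal). Ratio = 1/√113 ≈ 0.0940721.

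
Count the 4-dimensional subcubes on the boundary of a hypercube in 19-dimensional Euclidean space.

f_4(19-cube) = (19 choose 4) · 2^15 = 127008768.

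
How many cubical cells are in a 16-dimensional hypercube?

An n-cube has C(n,k)·2^(n-k) k-faces. Here C(16,3)·2^13 = 560·8192 = 4587520.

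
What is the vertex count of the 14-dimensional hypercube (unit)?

Each vertex is a binary string of length 14, so there are 2^14 = 16384.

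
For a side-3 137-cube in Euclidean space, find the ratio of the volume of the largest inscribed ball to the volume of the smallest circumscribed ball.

Volume scales as r^n, and r_in/r_out = 1/√137, giving (1/√137)^137 ≈ 4.31163e-147.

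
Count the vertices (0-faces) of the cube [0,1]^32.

Each vertex is a binary string of length 32, so there are 2^32 = 4294967296.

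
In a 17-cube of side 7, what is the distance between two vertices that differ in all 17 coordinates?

d = √(7² + 7² + ... + 7²) [17 terms] = √(17·7²) = 7√17 ≈ 28.8617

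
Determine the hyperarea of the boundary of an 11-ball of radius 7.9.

|∂B_11(7.9)| ≈ 1.96231e+10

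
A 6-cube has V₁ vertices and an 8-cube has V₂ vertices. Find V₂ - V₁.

V₁ = 2^6 = 64. V₂ = 2^8 = 256. V₂ - V₁ = 192.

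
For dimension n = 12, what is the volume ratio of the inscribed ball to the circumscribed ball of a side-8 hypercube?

The radii are 8/2 and 8√12/2, so the volume ratio is (1/√12)^12 = 12^{-12/2} ≈ 3.34898e-07.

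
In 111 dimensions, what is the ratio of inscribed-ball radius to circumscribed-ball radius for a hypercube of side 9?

r_in = 9/2 (half the side); r_out = 9√111/2 (half the diagonal). Ratio = 1/√111 ≈ 0.0949158.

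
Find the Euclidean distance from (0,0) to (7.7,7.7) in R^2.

d = √(7.7² + 7.7² + ... + 7.7²) [2 terms] = √(2·7.7²) = 7.7√2 ≈ 10.8894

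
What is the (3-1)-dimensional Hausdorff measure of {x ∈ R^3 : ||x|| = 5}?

S = n·V_n(r)/r = 3·V_3(5)/5 (volume-to-surface relation), giving 4πr² = 4π·(5)² ≈ 314.159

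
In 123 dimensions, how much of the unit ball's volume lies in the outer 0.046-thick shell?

Shell fraction = 1 - (1-0.046)^123 ≈ 0.996949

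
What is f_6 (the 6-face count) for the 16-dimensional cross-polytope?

Each 6-face is the convex hull of 7 vertices, one chosen as ±e_i from each of 7 distinct axes: 2^7·C(16,7) = 1464320.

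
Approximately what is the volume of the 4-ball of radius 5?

V = 625·π^2/2 ≈ 3084.25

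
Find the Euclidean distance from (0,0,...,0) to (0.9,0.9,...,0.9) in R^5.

Diagonal = √5 · 0.9 ≈ 2.01246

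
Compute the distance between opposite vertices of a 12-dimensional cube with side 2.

The space diagonal of an n-cube of side s is s√n. Here 2·√12 ≈ 6.9282.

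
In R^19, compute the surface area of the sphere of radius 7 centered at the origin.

S = n·V_n(r)/r = 19·V_19(7)/7 (volume-to-surface relation), giving 238213646322899968·π^9/4922775 ≈ 1.44247e+15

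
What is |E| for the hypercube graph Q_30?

Each of the 2^30 = 1073741824 vertices has degree 30; total edges = 30·2^30/2 = 16106127360.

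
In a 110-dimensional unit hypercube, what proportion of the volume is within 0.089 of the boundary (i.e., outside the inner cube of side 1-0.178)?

1 - (1 - 2·0.089)^110 = 1 - 0.822^110 ≈ 1 - 4.324e-10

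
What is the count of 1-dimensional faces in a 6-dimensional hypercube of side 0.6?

Choose 1 of 6 axes to span the face (C(6,1) = 6 ways), then fix each of the remaining 5 coordinates at one of its two extreme values (2^5 = 32 ways): 6·32 = 192.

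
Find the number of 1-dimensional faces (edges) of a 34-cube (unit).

The 34-cube has n·2^(n-1) = 34·2^33 = 34·8589934592 = 292057776128 edges.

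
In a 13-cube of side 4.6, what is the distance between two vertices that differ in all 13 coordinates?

The space diagonal of an n-cube of side s is s√n. Here 4.6·√13 ≈ 16.5855.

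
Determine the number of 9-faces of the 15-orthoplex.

An n-cross-polytope has 2^(k+1)·C(n,k+1) k-faces. Here 2^10·C(15,10) = 1024·3003 = 3075072.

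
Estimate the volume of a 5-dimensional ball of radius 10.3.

The n-ball volume is π^(n/2)·r^n/Γ(n/2+1). With n=5, r=10.3: V ≈ 610217.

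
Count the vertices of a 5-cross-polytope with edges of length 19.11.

The 5-dimensional cross-polytope has 2n = 2·5 = 10 vertices.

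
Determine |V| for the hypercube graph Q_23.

Number of vertices = 2^23 = 8388608.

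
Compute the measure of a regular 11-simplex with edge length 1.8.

Volume = 1.8^11 · √(12/2^11) / 11! ≈ 1.23244e-06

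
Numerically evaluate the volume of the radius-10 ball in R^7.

The n-ball volume is π^(n/2)·r^n/Γ(n/2+1). With n=7, r=10: V = 32000000·π^3/21 ≈ 4.72477e+07.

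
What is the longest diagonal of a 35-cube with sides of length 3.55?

Diagonal = √35 · 3.55 ≈ 21.0021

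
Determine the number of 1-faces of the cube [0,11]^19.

Number of 1-faces = C(19,1) · 2^(19-1) = 19 · 262144 = 4980736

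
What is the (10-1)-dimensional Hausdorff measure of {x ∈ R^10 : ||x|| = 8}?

S = n·V_n(r)/r = 10·V_10(8)/8 (volume-to-surface relation), giving 33554432·π^5/3 ≈ 3.42277e+09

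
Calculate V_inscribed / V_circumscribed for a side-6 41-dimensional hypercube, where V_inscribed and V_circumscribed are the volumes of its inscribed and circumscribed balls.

The radii are 6/2 and 6√41/2, so the volume ratio is (1/√41)^41 = 41^{-41/2} ≈ 8.66824e-34.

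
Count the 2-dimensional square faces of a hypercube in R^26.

An n-cube has C(n,k)·2^(n-k) k-faces. Here C(26,2)·2^24 = 325·16777216 = 5452595200.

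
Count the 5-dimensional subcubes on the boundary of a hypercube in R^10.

An n-cube has C(n,k)·2^(n-k) k-faces. Here C(10,5)·2^5 = 252·32 = 8064.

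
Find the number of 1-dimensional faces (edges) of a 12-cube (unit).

The 12-cube has n·2^(n-1) = 12·2^11 = 12·2048 = 24576 edges.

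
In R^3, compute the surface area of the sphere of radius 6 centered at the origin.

S_3(6) = 2·π^(3/2)·(6)^2 / Γ(3/2) = 4πr² = 4π·(6)² ≈ 452.389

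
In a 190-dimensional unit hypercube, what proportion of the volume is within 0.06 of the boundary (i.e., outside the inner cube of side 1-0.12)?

The inner cube has side 1-2·0.06 = 0.88 and volume (0.88)^190 ≈ 2.829e-11, so the shell holds 1 - 2.829e-11 of the volume.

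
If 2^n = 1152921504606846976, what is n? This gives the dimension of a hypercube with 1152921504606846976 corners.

The n-cube has 2^n vertices, and 1152921504606846976 = 2^60, so n = 60.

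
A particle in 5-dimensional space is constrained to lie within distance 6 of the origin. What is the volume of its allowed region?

V = 20736·π^2/5 ≈ 40931.2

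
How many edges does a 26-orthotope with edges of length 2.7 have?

An n-cube has n·2^(n-1) edges. With n = 26: 26·33554432 = 872415232.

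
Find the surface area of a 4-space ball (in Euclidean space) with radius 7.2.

S_4(7.2) = 2·π^(4/2)·(7.2)^3 / Γ(4/2) ≈ 7367.62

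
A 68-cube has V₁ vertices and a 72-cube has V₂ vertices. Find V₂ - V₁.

V₁ = 2^68 = 295147905179352825856. V₂ = 2^72 = 4722366482869645213696. V₂ - V₁ = 4427218577690292387840.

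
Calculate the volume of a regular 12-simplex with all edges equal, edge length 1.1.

V = (1.1^12 / 12!) · √((12+1) / 2^12) ≈ 3.69119e-10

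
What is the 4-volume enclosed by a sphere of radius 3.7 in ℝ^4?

The n-ball volume is π^(n/2)·r^n/Γ(n/2+1). With n=4, r=3.7: V ≈ 924.861.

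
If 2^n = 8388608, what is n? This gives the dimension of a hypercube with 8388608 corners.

2^n = 8388608 ⇒ n = log_2(8388608) = 23.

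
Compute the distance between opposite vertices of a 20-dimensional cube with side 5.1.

Diagonal = √20 · 5.1 ≈ 22.8079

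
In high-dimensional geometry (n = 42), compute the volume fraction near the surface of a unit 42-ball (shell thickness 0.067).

1 - (1-0.067)^42 ≈ 0.945671 ≈ 94.57%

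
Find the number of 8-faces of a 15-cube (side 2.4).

Choose 8 of 15 axes to span the face (C(15,8) = 6435 ways), then fix each of the remaining 7 coordinates at one of its two extreme values (2^7 = 128 ways): 6435·128 = 823680.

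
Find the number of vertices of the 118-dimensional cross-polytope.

The 118-dimensional cross-polytope has 2n = 2·118 = 236 vertices.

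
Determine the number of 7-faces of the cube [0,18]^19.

Choose 7 of 19 axes to span the face (C(19,7) = 50388 ways), then fix each of the remaining 12 coordinates at one of its two extreme values (2^12 = 4096 ways): 50388·4096 = 206389248.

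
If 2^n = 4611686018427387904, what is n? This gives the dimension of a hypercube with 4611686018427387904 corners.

Since 2^n = 4611686018427387904, we have n = 62.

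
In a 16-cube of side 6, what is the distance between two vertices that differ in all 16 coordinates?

d = √(6² + 6² + ... + 6²) [16 terms] = √(16·6²) = 6√16 = 24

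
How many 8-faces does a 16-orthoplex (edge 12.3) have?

An n-cross-polytope has 2^(k+1)·C(n,k+1) k-faces. Here 2^9·C(16,9) = 512·11440 = 5857280.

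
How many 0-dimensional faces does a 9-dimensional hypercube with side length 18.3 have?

Choose 0 of 9 axes to span the face (C(9,0) = 1 way), then fix each of the remaining 9 coordinates at one of its two extreme values (2^9 = 512 ways): 1·512 = 512.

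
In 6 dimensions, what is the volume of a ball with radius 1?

V_6(1) = π^(6/2) · (1)^6 / Γ(6/2 + 1) = π^3/6 ≈ 5.16771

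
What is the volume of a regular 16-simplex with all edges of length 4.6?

Volume = 4.6^16 · √(17/2^16) / 16! ≈ 3.09379e-05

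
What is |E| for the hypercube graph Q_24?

The 24-cube has n·2^(n-1) = 24·2^23 = 24·8388608 = 201326592 edges.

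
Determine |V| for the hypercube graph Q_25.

Each vertex is a binary string of length 25, so there are 2^25 = 33554432.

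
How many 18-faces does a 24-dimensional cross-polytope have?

Number of 18-faces = 2^(18+1) · C(24,18+1) = 524288 · 42504 = 22284337152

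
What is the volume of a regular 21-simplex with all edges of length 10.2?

Volume = 10.2^21 · √(22/2^21) / 21! ≈ 0.0960851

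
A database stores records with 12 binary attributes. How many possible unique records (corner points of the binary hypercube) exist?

Number of vertices = 2^12 = 4096.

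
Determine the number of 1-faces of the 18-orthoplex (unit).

Number of 1-faces = 2^(1+1) · C(18,1+1) = 4 · 153 = 612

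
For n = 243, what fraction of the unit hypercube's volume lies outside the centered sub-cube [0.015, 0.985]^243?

1 - (1 - 2·0.015)^243 = 1 - 0.97^243 ≈ 0.99939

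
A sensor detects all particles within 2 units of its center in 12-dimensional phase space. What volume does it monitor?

The n-ball volume is π^(n/2)·r^n/Γ(n/2+1). With n=12, r=2: V = 256·π^6/45 ≈ 5469.24.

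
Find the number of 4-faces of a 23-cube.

f_4(23-cube) = (23 choose 4) · 2^19 = 4642570240.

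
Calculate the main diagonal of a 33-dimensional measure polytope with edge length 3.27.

The space diagonal of an n-cube of side s is s√n. Here 3.27·√33 ≈ 18.7847.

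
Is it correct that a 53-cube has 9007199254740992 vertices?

True. The 53-cube has 2^53 = 9007199254740992 vertices.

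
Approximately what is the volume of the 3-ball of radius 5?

V = 500·π/3 ≈ 523.599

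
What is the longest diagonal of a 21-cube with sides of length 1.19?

The space diagonal of an n-cube of side s is s√n. Here 1.19·√21 ≈ 5.45327.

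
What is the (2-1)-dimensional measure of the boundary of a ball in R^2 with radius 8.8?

|∂B_2(8.8)| = 2πr = 2π·8.8 ≈ 55.292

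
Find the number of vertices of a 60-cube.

The 60-cube has 2^60 = 1152921504606846976 vertices.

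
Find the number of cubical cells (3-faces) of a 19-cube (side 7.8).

f_3(19-cube) = (19 choose 3) · 2^16 = 63504384.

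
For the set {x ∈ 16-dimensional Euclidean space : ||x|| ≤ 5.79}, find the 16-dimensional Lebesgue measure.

The n-ball volume is π^(n/2)·r^n/Γ(n/2+1). With n=16, r=5.79: V ≈ 3.75436e+11.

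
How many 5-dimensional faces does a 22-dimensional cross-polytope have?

An n-cross-polytope has 2^(k+1)·C(n,k+1) k-faces. Here 2^6·C(22,6) = 64·74613 = 4775232.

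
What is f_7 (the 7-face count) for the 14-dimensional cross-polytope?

f_7(14-orthoplex) = 2^8 · (14 choose 8) = 768768.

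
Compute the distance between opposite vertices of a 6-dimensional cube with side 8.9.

Diagonal = √6 · 8.9 ≈ 21.8005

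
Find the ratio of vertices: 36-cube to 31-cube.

The 36-cube has 2^36 = 68719476736 vertices. The 31-cube has 2^31 = 2147483648 vertices. Ratio: 68719476736/2147483648 = 32.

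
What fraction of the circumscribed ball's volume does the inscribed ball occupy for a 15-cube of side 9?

V_in / V_out = (r_in/r_out)^15 = (1/√15)^15 = 15^(-15/2) ≈ 1.51118e-09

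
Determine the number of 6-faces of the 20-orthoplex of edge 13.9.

An n-cross-polytope has 2^(k+1)·C(n,k+1) k-faces. Here 2^7·C(20,7) = 128·77520 = 9922560.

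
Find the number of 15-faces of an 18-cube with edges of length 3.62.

Number of 15-faces = C(18,15) · 2^(18-15) = 816 · 8 = 6528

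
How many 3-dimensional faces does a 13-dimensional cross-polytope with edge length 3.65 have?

Number of 3-faces = 2^(3+1) · C(13,3+1) = 16 · 715 = 11440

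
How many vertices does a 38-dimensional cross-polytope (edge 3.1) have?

The vertices are ±e_1, ..., ±e_38, so there are 2·38 = 76.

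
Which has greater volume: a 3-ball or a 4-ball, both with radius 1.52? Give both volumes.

V_3(1.52) ≈ 14.7102. V_4(1.52) ≈ 26.3417. The 4-ball is larger.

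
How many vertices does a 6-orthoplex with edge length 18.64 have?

Number of 0-faces = 2^(0+1) · C(6,0+1) = 2 · 6 = 12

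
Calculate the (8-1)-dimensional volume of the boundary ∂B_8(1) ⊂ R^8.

S_8(1) = 2·π^(8/2)·(1)^7 / Γ(8/2) = π^4/3 ≈ 32.4697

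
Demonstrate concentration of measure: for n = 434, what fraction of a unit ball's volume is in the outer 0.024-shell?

1 - (1-0.024)^434 ≈ 0.999974 ≈ 99.997362%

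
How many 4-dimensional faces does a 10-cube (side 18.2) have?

Choose 4 of 10 axes to span the face (C(10,4) = 210 ways), then fix each of the remaining 6 coordinates at one of its two extreme values (2^6 = 64 ways): 210·64 = 13440.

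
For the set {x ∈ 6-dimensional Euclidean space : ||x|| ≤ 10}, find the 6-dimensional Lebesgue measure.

Volume = π^{6/2}·(10)^6/Γ(4) = 500000·π^3/3 ≈ 5.16771e+06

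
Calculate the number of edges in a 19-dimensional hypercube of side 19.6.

Each of the 2^19 = 524288 vertices has degree 19; total edges = 19·2^19/2 = 4980736.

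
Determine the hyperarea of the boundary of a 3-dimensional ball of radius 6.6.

S_3(6.6) = 2·π^(3/2)·(6.6)^2 / Γ(3/2) = 4πr² = 4π·(6.6)² ≈ 547.391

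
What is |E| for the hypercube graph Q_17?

An n-cube has n·2^(n-1) edges. With n = 17: 17·65536 = 1114112.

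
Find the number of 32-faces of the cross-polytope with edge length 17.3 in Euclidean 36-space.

Each 32-face is the convex hull of 33 vertices, one chosen as ±e_i from each of 33 distinct axes: 2^33·C(36,33) = 61332132986880.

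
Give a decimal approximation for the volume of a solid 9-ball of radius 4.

V = 8388608·π^4/945 ≈ 864684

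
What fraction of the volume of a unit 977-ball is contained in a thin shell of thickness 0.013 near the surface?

1 - (1-0.013)^977 ≈ 0.9999971955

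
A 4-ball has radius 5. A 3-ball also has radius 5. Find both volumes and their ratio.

V_4(5) ≈ 3084.25. V_3(5) ≈ 523.599. Ratio V_4/V_3 ≈ 5.89.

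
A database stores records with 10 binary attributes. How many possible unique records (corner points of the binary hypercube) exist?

Each vertex is a binary string of length 10, so there are 2^10 = 1024.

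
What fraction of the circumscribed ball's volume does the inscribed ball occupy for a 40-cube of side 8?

V_in/V_out = n^(-n/2) = 40^(-40/2) ≈ 9.09495e-33.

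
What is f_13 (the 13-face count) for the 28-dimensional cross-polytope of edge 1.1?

f_13(28-orthoplex) = 2^14 · (28 choose 14) = 657270374400.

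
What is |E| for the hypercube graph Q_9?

An n-cube has n·2^(n-1) edges. With n = 9: 9·256 = 2304.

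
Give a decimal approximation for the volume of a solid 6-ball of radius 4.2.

The n-ball volume is π^(n/2)·r^n/Γ(n/2+1). With n=6, r=4.2: V ≈ 28365.7.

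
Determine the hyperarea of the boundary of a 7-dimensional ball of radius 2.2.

|∂B_7(2.2)| ≈ 3749.85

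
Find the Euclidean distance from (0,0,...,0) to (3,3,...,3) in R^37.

||(3,3,...,3)|| = √(37)·3 ≈ 18.2483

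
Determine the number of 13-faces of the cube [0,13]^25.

An n-cube has C(n,k)·2^(n-k) k-faces. Here C(25,13)·2^12 = 5200300·4096 = 21300428800.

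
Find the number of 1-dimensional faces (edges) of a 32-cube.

An n-cube has n·2^(n-1) edges. With n = 32: 32·2147483648 = 68719476736.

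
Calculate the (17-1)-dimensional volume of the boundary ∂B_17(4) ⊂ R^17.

The surface area of an n-ball is 2π^(n/2) r^(n-1) / Γ(n/2). For n=17, r=4: 2199023255552·π^8/2027025 ≈ 1.02937e+10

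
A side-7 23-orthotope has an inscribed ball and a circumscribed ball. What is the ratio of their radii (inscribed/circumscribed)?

For an n-cube of any side s, the inradius is s/2 and the circumradius is s√n/2, so the ratio is 1/√23 ≈ 0.208514.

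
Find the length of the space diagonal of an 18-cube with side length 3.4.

||(3.4,3.4,...,3.4)|| = √(18)·3.4 ≈ 14.425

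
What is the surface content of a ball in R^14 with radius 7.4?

The surface area of an n-ball is 2π^(n/2) r^(n-1) / Γ(n/2). For n=14, r=7.4: 1.67401e+12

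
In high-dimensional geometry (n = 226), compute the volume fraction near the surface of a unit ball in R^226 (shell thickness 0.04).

1 - (1-0.04)^226 ≈ 0.999902 ≈ 99.9902%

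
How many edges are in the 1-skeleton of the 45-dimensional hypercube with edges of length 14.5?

An n-cube has n·2^(n-1) edges. With n = 45: 45·17592186044416 = 791648371998720.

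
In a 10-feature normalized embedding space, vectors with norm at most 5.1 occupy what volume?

V_10(5.1) = π^(10/2) · (5.1)^10 / Γ(10/2 + 1) ≈ 3.03578e+07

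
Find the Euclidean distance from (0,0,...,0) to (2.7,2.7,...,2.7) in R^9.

||(2.7,2.7,...,2.7)|| = √(9)·2.7 = 8.1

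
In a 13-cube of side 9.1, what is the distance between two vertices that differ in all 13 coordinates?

d = √(9.1² + 9.1² + ... + 9.1²) [13 terms] = √(13·9.1²) = 9.1√13 ≈ 32.8105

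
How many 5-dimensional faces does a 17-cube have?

f_5(17-cube) = (17 choose 5) · 2^12 = 25346048.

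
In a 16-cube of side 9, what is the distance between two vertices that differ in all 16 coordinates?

Diagonal = √16 · 9 = 36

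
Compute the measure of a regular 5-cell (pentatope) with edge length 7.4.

V_4 = √(5) · 7.4^4 / (4! · 2^(4/2)) ≈ 69.8459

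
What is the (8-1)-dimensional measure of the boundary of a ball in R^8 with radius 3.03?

S_8(3.03) = 2·π^(8/2)·(3.03)^7 / Γ(8/2) ≈ 76133.6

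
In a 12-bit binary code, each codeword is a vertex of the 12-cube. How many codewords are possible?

Each vertex is a binary string of length 12, so there are 2^12 = 4096.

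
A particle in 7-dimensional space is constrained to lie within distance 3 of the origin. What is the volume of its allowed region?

The n-ball volume is π^(n/2)·r^n/Γ(n/2+1). With n=7, r=3: V = 11664·π^3/35 ≈ 10333.1.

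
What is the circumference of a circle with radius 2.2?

|∂B_2(2.2)| = 2πr = 2π·2.2 ≈ 13.823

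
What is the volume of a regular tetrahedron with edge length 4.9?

Volume = (√2/12) · 4.9³ = 13.8651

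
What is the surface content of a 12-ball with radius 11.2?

S = n·V_n(r)/r = 12·V_12(11.2)/11.2 (volume-to-surface relation), giving 5.57373e+12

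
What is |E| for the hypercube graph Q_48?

Number of 1-faces = C(48,1)·2^(48-1) = 48·140737488355328 = 6755399441055744.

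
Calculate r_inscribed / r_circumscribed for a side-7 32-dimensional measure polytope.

For an n-cube of any side s, the inradius is s/2 and the circumradius is s√n/2, so the ratio is 1/√32 ≈ 0.176777.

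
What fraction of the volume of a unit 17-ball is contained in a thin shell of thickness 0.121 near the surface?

Shell fraction = 1 - (1-0.121)^17 ≈ 0.888362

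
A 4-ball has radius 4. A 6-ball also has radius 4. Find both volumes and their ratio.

V_4(4) ≈ 1263.31. V_6(4) ≈ 21167. Ratio V_4/V_6 ≈ 0.05968.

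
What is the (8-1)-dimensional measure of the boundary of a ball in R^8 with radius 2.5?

S_8(2.5) = 2·π^(8/2)·(2.5)^7 / Γ(8/2) = 78125·π^4/384 ≈ 19817.9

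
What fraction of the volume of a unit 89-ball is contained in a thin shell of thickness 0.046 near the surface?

V(inner)/V(outer) = ((1-0.046)/1)^89 ≈ 0.01513, so the shell fraction is 0.984871.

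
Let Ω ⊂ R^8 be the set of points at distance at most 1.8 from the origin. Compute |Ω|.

V_8(1.8) = π^(8/2) · (1.8)^8 / Γ(8/2 + 1) ≈ 447.268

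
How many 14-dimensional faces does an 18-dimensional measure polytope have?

An n-cube has C(n,k)·2^(n-k) k-faces. Here C(18,14)·2^4 = 3060·16 = 48960.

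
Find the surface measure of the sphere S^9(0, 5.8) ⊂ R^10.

The surface area of an n-ball is 2π^(n/2) r^(n-1) / Γ(n/2). For n=10, r=5.8: 1.89417e+08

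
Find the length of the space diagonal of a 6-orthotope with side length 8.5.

d = √(8.5² + 8.5² + ... + 8.5²) [6 terms] = √(6·8.5²) = 8.5√6 ≈ 20.8207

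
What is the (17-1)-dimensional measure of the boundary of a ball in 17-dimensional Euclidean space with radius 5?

S_17(5) = 2·π^(17/2)·(5)^16 / Γ(17/2) = 3125000000000·π^8/81081 ≈ 3.65704e+11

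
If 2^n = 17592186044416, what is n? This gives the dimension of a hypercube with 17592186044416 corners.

Since 2^n = 17592186044416, we have n = 44.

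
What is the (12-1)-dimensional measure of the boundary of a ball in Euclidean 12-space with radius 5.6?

S = n·V_n(r)/r = 12·V_12(5.6)/5.6 (volume-to-surface relation), giving 2.72155e+09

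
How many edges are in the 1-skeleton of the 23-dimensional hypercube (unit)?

The 23-cube has n·2^(n-1) = 23·2^22 = 23·4194304 = 96468992 edges.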